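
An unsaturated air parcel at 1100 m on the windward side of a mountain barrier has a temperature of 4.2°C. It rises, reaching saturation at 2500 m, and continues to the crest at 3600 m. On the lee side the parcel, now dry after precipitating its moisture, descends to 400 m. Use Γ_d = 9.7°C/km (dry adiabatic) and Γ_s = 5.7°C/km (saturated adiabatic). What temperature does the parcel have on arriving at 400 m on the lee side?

15.39°C

1100 → 2500 m (dry, 9.7°C/km): ΔT = -9.7 × 1.4 = -13.58°C → T = -9.38°C
2500 → 3600 m (saturated, 5.7°C/km): ΔT = -5.7 × 1.1 = -6.27°C → T = -15.65°C
3600 → 400 m (dry descent, 9.7°C/km): ΔT = +9.7 × 3.2 = +31.04°C → T = 15.39°C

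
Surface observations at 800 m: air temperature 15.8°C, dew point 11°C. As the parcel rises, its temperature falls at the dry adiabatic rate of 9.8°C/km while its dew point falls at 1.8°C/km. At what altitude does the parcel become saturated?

1400 m

T and T_d converge at 9.8 − 1.8 = 8°C per km
Height above start = (15.8 − 11) / 8 = 0.6 km
LCL altitude = 800 m + 600 m = 1400 m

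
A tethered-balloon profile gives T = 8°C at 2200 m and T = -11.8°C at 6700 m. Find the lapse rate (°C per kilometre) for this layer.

Γ = −ΔT/Δz = (8 − (-11.8)) / (6700 − 2200) m
  = 19.8°C / 4.5 km = 4.4°C/km

4.4°C/km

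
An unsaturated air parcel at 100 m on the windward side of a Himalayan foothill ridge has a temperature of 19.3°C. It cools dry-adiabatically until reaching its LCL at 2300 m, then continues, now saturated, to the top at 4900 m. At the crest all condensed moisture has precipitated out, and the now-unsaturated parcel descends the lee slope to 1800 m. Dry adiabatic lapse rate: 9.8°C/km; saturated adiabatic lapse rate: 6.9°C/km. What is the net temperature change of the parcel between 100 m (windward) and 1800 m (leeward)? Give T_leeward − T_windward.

From 100 m to 2300 m (dry): cools by 9.8 × 2.2 = 21.56°C, giving -2.26°C.
From 2300 m to 4900 m (saturated): cools by 6.9 × 2.6 = 17.94°C, giving -20.2°C.
From 4900 m to 1800 m (dry descent): warms by 9.8 × 3.1 = 30.38°C, giving 10.18°C.
Net change vs windward start: 10.18 − 19.3 = -9.12°C

-9.12°C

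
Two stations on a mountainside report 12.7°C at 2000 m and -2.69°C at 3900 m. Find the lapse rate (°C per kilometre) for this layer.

8.1°C/km

Γ = −ΔT/Δz = (12.7 − (-2.69)) / (3900 − 2000) m
  = 15.39°C / 1.9 km = 8.1°C/km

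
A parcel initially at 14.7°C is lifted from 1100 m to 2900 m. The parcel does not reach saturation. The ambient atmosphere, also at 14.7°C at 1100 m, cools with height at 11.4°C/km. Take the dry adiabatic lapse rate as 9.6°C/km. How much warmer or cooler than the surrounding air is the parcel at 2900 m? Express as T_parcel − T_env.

Parcel:
  From 1100 m to 2900 m (dry): cools by 9.6 × 1.8 = 17.28°C, giving -2.58°C.
Environment:
  From 1100 m to 2900 m (environment): cools by 11.4 × 1.8 = 20.52°C, giving -5.82°C.
T_parcel − T_env = -2.58 − (-5.82) = +3.24°C

+3.24°C (parcel warmer than environment)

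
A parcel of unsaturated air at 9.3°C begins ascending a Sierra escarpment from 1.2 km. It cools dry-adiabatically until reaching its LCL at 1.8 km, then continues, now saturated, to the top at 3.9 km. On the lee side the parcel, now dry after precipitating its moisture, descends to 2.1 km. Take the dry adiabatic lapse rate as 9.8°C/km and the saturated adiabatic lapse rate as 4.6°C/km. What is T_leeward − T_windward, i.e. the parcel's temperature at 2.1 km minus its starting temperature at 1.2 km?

From 1200 m to 1800 m (dry): cools by 9.8 × 0.6 = 5.88°C, giving 3.42°C.
From 1800 m to 3900 m (saturated): cools by 4.6 × 2.1 = 9.66°C, giving -6.24°C.
From 3900 m to 2100 m (dry descent): warms by 9.8 × 1.8 = 17.64°C, giving 11.4°C.
Net change vs windward start: 11.4 − 9.3 = +2.1°C

+2.1°C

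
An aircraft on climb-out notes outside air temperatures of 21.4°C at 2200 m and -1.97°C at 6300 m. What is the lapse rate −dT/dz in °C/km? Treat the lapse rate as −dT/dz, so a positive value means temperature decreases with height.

Γ = −ΔT/Δz = (21.4 − (-1.97)) / (6300 − 2200) m
  = 23.37°C / 4.1 km = 5.7°C/km

5.7°C/km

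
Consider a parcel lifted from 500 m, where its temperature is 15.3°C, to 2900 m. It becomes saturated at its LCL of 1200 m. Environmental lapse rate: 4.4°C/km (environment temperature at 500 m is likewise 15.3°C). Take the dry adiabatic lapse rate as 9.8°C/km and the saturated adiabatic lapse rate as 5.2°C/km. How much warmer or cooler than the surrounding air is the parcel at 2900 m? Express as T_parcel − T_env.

Parcel:
  From 500 m to 1200 m (dry): cools by 9.8 × 0.7 = 6.86°C, giving 8.44°C.
  From 1200 m to 2900 m (saturated): cools by 5.2 × 1.7 = 8.84°C, giving -0.4°C.
Environment:
  From 500 m to 2900 m (environment): cools by 4.4 × 2.4 = 10.56°C, giving 4.74°C.
T_parcel − T_env = -0.4 − 4.74 = -5.14°C

-5.14°C (parcel cooler than environment)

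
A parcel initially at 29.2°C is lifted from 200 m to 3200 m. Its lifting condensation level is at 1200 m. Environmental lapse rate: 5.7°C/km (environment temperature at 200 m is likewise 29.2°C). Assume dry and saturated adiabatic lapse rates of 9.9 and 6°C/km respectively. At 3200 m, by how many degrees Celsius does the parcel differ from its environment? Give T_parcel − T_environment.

Parcel:
  200–1200 m, dry: Δz = 1 km ⇒ ΔT = -9.9°C; T = 19.3°C
  1200–3200 m, saturated: Δz = 2 km ⇒ ΔT = -12°C; T = 7.3°C
Environment:
  200–3200 m, environment: Δz = 3 km ⇒ ΔT = -17.1°C; T = 12.1°C
T_parcel − T_env = 7.3 − 12.1 = -4.8°C

-4.8°C (parcel cooler than environment)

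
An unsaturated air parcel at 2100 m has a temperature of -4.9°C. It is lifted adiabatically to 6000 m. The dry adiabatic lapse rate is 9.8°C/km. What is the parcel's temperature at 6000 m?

-43.12°C

2100–6000 m, dry adiabatic: Δz = 3.9 km ⇒ ΔT = -38.22°C; T = -43.12°C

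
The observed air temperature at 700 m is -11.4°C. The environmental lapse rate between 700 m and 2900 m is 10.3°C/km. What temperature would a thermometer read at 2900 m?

Environmental to 2900 m: -10.3 × 2.2 km = -22.66°C, so T = -34.06°C.

-34.06°C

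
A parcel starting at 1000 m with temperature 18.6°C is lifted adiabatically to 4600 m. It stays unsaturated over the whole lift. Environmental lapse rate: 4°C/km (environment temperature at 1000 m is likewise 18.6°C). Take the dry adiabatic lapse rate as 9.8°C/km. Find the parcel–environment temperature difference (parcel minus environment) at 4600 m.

-20.88°C (parcel cooler than environment)

Parcel:
  From 1000 m to 4600 m (dry): cools by 9.8 × 3.6 = 35.28°C, giving -16.68°C.
Environment:
  From 1000 m to 4600 m (environment): cools by 4 × 3.6 = 14.4°C, giving 4.2°C.
T_parcel − T_env = -16.68 − 4.2 = -20.88°C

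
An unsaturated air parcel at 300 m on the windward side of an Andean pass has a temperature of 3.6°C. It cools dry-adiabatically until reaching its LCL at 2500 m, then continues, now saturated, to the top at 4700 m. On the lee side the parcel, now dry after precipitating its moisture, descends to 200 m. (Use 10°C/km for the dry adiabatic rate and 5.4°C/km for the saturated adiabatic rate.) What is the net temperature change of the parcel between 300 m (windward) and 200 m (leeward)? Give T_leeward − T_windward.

300 → 2500 m (dry, 10°C/km): ΔT = -10 × 2.2 = -22°C → T = -18.4°C
2500 → 4700 m (saturated, 5.4°C/km): ΔT = -5.4 × 2.2 = -11.88°C → T = -30.28°C
4700 → 200 m (dry descent, 10°C/km): ΔT = +10 × 4.5 = +45°C → T = 14.72°C
Net change vs windward start: 14.72 − 3.6 = +11.12°C

+11.12°C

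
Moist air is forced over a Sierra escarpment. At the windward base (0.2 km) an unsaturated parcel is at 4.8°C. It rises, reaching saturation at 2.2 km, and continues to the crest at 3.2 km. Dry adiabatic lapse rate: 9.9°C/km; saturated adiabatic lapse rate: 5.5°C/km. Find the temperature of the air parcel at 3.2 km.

200–2200 m, dry: Δz = 2 km ⇒ ΔT = -19.8°C; T = -15°C
2200–3200 m, saturated: Δz = 1 km ⇒ ΔT = -5.5°C; T = -20.5°C

-20.5°C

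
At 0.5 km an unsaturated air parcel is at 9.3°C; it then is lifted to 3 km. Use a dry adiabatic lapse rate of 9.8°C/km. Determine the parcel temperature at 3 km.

500–3000 m, dry adiabatic: Δz = 2.5 km ⇒ ΔT = -24.5°C; T = -15.2°C

-15.2°C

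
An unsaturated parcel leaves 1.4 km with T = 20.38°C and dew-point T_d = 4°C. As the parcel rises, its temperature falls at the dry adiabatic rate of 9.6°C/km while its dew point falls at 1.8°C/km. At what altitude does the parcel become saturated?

3.5 km

T and T_d converge at 9.6 − 1.8 = 7.8°C per km
Height above start = (20.38 − 4) / 7.8 = 2.1 km
LCL altitude = 1400 m + 2100 m = 3500 m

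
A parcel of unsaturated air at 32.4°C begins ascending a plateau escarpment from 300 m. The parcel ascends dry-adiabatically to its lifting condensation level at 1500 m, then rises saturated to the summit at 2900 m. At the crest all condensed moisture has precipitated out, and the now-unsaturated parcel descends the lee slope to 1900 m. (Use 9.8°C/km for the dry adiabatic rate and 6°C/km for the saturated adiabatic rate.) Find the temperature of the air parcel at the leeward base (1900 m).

22.04°C

Dry to 1500 m: -9.8 × 1.2 km = -11.76°C, so T = 20.64°C.
Saturated to 2900 m: -6 × 1.4 km = -8.4°C, so T = 12.24°C.
Dry descent to 1900 m: +9.8 × 1 km = +9.8°C, so T = 22.04°C.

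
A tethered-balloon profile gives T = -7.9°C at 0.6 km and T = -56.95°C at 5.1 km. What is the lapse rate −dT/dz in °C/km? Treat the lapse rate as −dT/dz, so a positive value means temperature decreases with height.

10.9°C/km

Γ = −ΔT/Δz = (-7.9 − (-56.95)) / (5100 − 600) m
  = 49.05°C / 4.5 km = 10.9°C/km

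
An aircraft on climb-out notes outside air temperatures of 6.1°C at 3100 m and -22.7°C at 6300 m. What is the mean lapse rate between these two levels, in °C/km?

Γ = −ΔT/Δz = (6.1 − (-22.7)) / (6300 − 3100) m
  = 28.8°C / 3.2 km = 9°C/km

9°C/km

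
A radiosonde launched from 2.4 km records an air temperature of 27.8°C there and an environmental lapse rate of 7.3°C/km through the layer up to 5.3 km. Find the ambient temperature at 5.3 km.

6.63°C

Environmental to 5300 m: -7.3 × 2.9 km = -21.17°C, so T = 6.63°C.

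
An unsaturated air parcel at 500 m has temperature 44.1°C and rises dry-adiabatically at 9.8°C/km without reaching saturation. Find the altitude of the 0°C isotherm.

Height above start = (44.1 − 0) / 9.8 = 4.5 km
Altitude = 500 m + 4500 m = 5000 m

5000 m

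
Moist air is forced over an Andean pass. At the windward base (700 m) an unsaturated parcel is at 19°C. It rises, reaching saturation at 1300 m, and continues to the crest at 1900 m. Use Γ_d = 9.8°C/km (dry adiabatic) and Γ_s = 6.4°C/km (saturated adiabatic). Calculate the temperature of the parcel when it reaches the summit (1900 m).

700–1300 m, dry: Δz = 0.6 km ⇒ ΔT = -5.88°C; T = 13.12°C
1300–1900 m, saturated: Δz = 0.6 km ⇒ ΔT = -3.84°C; T = 9.28°C

9.28°C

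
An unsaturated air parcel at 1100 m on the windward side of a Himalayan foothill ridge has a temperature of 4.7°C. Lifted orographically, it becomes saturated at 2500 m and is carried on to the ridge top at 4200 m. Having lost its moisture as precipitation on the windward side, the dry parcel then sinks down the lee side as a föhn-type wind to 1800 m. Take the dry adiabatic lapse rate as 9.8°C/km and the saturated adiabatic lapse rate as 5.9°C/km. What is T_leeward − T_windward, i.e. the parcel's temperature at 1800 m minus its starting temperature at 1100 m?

1100 → 2500 m (dry, 9.8°C/km): ΔT = -9.8 × 1.4 = -13.72°C → T = -9.02°C
2500 → 4200 m (saturated, 5.9°C/km): ΔT = -5.9 × 1.7 = -10.03°C → T = -19.05°C
4200 → 1800 m (dry descent, 9.8°C/km): ΔT = +9.8 × 2.4 = +23.52°C → T = 4.47°C
Net change vs windward start: 4.47 − 4.7 = -0.23°C

-0.23°C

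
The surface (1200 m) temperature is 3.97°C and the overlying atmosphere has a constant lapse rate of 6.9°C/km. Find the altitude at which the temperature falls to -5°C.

2500 m

Height above start = (3.97 − (-5)) / 6.9 = 1.3 km
Altitude = 1200 m + 1300 m = 2500 m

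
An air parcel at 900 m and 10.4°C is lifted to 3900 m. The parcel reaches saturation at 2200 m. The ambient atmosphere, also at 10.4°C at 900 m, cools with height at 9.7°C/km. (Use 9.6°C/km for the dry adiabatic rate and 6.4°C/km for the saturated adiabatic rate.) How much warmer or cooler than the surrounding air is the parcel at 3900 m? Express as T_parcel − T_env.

+5.74°C (parcel warmer than environment)

Parcel:
  900 → 2200 m (dry, 9.6°C/km): ΔT = -9.6 × 1.3 = -12.48°C → T = -2.08°C
  2200 → 3900 m (saturated, 6.4°C/km): ΔT = -6.4 × 1.7 = -10.88°C → T = -12.96°C
Environment:
  900 → 3900 m (environment, 9.7°C/km): ΔT = -9.7 × 3 = -29.1°C → T = -18.7°C
T_parcel − T_env = -12.96 − (-18.7) = +5.74°C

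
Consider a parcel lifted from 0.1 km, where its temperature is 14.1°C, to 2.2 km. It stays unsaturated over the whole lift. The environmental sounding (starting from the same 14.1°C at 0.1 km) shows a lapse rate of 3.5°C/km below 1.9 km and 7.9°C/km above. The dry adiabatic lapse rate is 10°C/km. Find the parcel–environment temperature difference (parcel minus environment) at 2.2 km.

Parcel:
  100 → 2200 m (dry, 10°C/km): ΔT = -10 × 2.1 = -21°C → T = -6.9°C
Environment:
  100 → 1900 m (environment, lower layer, 3.5°C/km): ΔT = -3.5 × 1.8 = -6.3°C → T = 7.8°C
  1900 → 2200 m (environment, upper layer, 7.9°C/km): ΔT = -7.9 × 0.3 = -2.37°C → T = 5.43°C
T_parcel − T_env = -6.9 − 5.43 = -12.33°C

-12.33°C (parcel cooler than environment)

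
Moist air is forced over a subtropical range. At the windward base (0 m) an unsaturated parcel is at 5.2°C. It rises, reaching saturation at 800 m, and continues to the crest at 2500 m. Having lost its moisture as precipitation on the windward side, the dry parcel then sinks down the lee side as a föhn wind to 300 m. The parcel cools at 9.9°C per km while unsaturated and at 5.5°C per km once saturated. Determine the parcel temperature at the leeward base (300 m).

9.71°C

0–800 m, dry: Δz = 0.8 km ⇒ ΔT = -7.92°C; T = -2.72°C
800–2500 m, saturated: Δz = 1.7 km ⇒ ΔT = -9.35°C; T = -12.07°C
2500–300 m, dry descent: Δz = 2.2 km ⇒ ΔT = +21.78°C; T = 9.71°C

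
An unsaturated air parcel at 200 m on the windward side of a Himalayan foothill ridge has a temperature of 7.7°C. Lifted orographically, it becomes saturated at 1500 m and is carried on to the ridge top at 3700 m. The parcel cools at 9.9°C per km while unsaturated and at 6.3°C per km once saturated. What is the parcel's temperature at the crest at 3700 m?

-19.03°C

From 200 m to 1500 m (dry): cools by 9.9 × 1.3 = 12.87°C, giving -5.17°C.
From 1500 m to 3700 m (saturated): cools by 6.3 × 2.2 = 13.86°C, giving -19.03°C.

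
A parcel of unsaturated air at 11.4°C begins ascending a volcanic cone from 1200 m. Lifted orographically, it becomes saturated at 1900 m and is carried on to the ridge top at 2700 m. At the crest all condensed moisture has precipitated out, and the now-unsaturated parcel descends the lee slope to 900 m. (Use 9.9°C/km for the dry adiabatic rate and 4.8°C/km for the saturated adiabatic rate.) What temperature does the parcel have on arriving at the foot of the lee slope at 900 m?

1200 → 1900 m (dry, 9.9°C/km): ΔT = -9.9 × 0.7 = -6.93°C → T = 4.47°C
1900 → 2700 m (saturated, 4.8°C/km): ΔT = -4.8 × 0.8 = -3.84°C → T = 0.63°C
2700 → 900 m (dry descent, 9.9°C/km): ΔT = +9.9 × 1.8 = +17.82°C → T = 18.45°C

18.45°C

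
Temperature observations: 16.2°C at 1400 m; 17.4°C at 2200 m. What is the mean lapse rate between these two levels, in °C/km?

-1.5°C/km

Γ = −ΔT/Δz = (16.2 − 17.4) / (2200 − 1400) m
  = -1.2°C / 0.8 km = -1.5°C/km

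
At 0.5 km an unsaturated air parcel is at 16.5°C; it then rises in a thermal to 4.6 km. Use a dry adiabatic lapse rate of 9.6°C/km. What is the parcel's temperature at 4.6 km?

-22.86°C

From 500 m to 4600 m (dry adiabatic): cools by 9.6 × 4.1 = 39.36°C, giving -22.86°C.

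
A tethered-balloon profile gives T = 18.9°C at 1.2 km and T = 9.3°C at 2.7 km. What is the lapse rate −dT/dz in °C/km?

Γ = −ΔT/Δz = (18.9 − 9.3) / (2700 − 1200) m
  = 9.6°C / 1.5 km = 6.4°C/km

6.4°C/km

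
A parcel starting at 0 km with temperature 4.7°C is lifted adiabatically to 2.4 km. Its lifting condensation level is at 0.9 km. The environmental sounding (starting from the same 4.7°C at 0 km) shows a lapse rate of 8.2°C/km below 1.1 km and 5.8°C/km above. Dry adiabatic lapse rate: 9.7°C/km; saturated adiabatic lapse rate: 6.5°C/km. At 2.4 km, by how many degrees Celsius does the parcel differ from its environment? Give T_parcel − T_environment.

Parcel:
  0 → 900 m (dry, 9.7°C/km): ΔT = -9.7 × 0.9 = -8.73°C → T = -4.03°C
  900 → 2400 m (saturated, 6.5°C/km): ΔT = -6.5 × 1.5 = -9.75°C → T = -13.78°C
Environment:
  0 → 1100 m (environment, lower layer, 8.2°C/km): ΔT = -8.2 × 1.1 = -9.02°C → T = -4.32°C
  1100 → 2400 m (environment, upper layer, 5.8°C/km): ΔT = -5.8 × 1.3 = -7.54°C → T = -11.86°C
T_parcel − T_env = -13.78 − (-11.86) = -1.92°C

-1.92°C (parcel cooler than environment)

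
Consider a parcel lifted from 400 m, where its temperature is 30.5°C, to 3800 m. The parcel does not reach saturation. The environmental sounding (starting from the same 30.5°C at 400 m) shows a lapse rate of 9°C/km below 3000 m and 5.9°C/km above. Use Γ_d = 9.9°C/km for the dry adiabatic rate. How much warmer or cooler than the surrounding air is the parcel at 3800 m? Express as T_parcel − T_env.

Parcel:
  400–3800 m, dry: Δz = 3.4 km ⇒ ΔT = -33.66°C; T = -3.16°C
Environment:
  400–3000 m, environment, lower layer: Δz = 2.6 km ⇒ ΔT = -23.4°C; T = 7.1°C
  3000–3800 m, environment, upper layer: Δz = 0.8 km ⇒ ΔT = -4.72°C; T = 2.38°C
T_parcel − T_env = -3.16 − 2.38 = -5.54°C

-5.54°C (parcel cooler than environment)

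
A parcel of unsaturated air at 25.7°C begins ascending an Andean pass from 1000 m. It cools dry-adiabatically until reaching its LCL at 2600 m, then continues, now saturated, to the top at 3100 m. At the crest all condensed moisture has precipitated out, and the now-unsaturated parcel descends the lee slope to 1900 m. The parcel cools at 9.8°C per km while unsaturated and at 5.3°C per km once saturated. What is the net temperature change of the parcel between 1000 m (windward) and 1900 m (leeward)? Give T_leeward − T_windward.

1000–2600 m, dry: Δz = 1.6 km ⇒ ΔT = -15.68°C; T = 10.02°C
2600–3100 m, saturated: Δz = 0.5 km ⇒ ΔT = -2.65°C; T = 7.37°C
3100–1900 m, dry descent: Δz = 1.2 km ⇒ ΔT = +11.76°C; T = 19.13°C
Net change vs windward start: 19.13 − 25.7 = -6.57°C

-6.57°C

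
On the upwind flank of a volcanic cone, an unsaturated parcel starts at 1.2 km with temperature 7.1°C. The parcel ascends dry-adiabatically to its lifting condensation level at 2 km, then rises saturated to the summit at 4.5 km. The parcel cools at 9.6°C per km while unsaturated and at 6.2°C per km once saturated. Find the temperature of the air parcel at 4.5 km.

-16.08°C

1200–2000 m, dry: Δz = 0.8 km ⇒ ΔT = -7.68°C; T = -0.58°C
2000–4500 m, saturated: Δz = 2.5 km ⇒ ΔT = -15.5°C; T = -16.08°C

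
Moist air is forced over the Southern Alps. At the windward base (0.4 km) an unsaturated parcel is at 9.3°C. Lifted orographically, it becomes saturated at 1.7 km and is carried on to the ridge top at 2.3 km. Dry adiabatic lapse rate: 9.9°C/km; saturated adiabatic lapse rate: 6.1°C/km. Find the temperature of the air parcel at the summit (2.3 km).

-7.23°C

400 → 1700 m (dry, 9.9°C/km): ΔT = -9.9 × 1.3 = -12.87°C → T = -3.57°C
1700 → 2300 m (saturated, 6.1°C/km): ΔT = -6.1 × 0.6 = -3.66°C → T = -7.23°C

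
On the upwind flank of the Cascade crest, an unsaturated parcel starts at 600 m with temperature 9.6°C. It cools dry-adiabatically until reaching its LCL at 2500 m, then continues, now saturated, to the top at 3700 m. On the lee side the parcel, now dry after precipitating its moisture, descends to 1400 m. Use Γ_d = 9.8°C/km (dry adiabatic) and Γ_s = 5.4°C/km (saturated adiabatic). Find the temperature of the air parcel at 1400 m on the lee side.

7.04°C

From 600 m to 2500 m (dry): cools by 9.8 × 1.9 = 18.62°C, giving -9.02°C.
From 2500 m to 3700 m (saturated): cools by 5.4 × 1.2 = 6.48°C, giving -15.5°C.
From 3700 m to 1400 m (dry descent): warms by 9.8 × 2.3 = 22.54°C, giving 7.04°C.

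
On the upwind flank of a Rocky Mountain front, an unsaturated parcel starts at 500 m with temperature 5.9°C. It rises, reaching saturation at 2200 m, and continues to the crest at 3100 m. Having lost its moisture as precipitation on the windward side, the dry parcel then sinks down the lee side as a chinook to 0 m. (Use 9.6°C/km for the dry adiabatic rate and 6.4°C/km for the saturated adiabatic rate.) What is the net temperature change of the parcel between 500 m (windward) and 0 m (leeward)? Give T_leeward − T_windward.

500–2200 m, dry: Δz = 1.7 km ⇒ ΔT = -16.32°C; T = -10.42°C
2200–3100 m, saturated: Δz = 0.9 km ⇒ ΔT = -5.76°C; T = -16.18°C
3100–0 m, dry descent: Δz = 3.1 km ⇒ ΔT = +29.76°C; T = 13.58°C
Net change vs windward start: 13.58 − 5.9 = +7.68°C

+7.68°C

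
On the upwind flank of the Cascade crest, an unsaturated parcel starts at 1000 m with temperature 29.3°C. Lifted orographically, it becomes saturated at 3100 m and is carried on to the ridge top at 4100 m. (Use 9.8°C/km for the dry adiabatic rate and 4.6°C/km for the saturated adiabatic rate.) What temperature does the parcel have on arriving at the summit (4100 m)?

4.12°C

1000–3100 m, dry: Δz = 2.1 km ⇒ ΔT = -20.58°C; T = 8.72°C
3100–4100 m, saturated: Δz = 1 km ⇒ ΔT = -4.6°C; T = 4.12°C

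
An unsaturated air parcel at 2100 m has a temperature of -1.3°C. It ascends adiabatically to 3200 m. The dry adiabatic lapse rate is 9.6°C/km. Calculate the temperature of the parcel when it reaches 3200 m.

2100 → 3200 m (dry adiabatic, 9.6°C/km): ΔT = -9.6 × 1.1 = -10.56°C → T = -11.86°C

-11.86°C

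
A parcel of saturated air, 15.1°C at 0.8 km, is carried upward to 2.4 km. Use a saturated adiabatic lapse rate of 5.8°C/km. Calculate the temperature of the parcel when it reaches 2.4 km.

800–2400 m, saturated adiabatic: Δz = 1.6 km ⇒ ΔT = -9.28°C; T = 5.82°C

5.82°C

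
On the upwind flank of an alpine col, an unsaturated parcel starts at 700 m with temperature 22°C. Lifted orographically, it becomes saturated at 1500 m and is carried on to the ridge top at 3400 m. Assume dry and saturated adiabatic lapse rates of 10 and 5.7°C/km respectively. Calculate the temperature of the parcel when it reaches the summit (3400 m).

Dry to 1500 m: -10 × 0.8 km = -8°C, so T = 14°C.
Saturated to 3400 m: -5.7 × 1.9 km = -10.83°C, so T = 3.17°C.

3.17°C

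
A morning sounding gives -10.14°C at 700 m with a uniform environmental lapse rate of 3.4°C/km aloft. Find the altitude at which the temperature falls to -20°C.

3600 m

Height above start = (-10.14 − (-20)) / 3.4 = 2.9 km
Altitude = 700 m + 2900 m = 3600 m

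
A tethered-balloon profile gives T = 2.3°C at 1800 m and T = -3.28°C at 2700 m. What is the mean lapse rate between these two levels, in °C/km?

6.2°C/km

Γ = −ΔT/Δz = (2.3 − (-3.28)) / (2700 − 1800) m
  = 5.58°C / 0.9 km = 6.2°C/km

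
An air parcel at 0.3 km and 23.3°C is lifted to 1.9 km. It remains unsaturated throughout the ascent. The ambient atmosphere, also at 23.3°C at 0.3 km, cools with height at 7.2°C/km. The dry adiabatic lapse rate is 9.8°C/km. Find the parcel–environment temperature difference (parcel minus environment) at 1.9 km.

-4.16°C (parcel cooler than environment)

Parcel:
  Dry to 1900 m: -9.8 × 1.6 km = -15.68°C, so T = 7.62°C.
Environment:
  Environment to 1900 m: -7.2 × 1.6 km = -11.52°C, so T = 11.78°C.
T_parcel − T_env = 7.62 − 11.78 = -4.16°C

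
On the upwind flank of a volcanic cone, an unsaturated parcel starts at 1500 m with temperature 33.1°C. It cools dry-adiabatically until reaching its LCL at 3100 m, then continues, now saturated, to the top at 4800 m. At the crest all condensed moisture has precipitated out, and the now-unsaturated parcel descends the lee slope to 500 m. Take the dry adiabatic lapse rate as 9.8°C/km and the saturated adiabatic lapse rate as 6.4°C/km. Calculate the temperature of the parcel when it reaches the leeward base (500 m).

48.68°C

1500 → 3100 m (dry, 9.8°C/km): ΔT = -9.8 × 1.6 = -15.68°C → T = 17.42°C
3100 → 4800 m (saturated, 6.4°C/km): ΔT = -6.4 × 1.7 = -10.88°C → T = 6.54°C
4800 → 500 m (dry descent, 9.8°C/km): ΔT = +9.8 × 4.3 = +42.14°C → T = 48.68°C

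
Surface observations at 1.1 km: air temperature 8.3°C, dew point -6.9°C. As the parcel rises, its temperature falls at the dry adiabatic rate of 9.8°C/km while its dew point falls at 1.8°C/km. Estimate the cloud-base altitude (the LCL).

3 km

T and T_d converge at 9.8 − 1.8 = 8°C per km
Height above start = (8.3 − (-6.9)) / 8 = 1.9 km
LCL altitude = 1100 m + 1900 m = 3000 m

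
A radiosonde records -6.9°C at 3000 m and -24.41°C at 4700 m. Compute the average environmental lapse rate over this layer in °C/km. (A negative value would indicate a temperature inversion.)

10.3°C/km

Γ = −ΔT/Δz = (-6.9 − (-24.41)) / (4700 − 3000) m
  = 17.51°C / 1.7 km = 10.3°C/km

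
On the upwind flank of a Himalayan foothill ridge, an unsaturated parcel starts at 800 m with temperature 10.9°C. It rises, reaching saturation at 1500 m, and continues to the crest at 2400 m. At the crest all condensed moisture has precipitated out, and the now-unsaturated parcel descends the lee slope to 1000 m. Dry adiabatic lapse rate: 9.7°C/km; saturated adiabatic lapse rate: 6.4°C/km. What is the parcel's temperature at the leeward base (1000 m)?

11.93°C

Dry to 1500 m: -9.7 × 0.7 km = -6.79°C, so T = 4.11°C.
Saturated to 2400 m: -6.4 × 0.9 km = -5.76°C, so T = -1.65°C.
Dry descent to 1000 m: +9.7 × 1.4 km = +13.58°C, so T = 11.93°C.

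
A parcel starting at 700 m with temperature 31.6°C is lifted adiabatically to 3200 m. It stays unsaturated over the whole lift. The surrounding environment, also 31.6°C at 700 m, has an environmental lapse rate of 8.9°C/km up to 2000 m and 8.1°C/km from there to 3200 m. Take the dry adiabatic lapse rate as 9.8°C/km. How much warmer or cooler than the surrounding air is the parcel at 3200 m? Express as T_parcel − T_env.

-3.21°C (parcel cooler than environment)

Parcel:
  From 700 m to 3200 m (dry): cools by 9.8 × 2.5 = 24.5°C, giving 7.1°C.
Environment:
  From 700 m to 2000 m (environment, lower layer): cools by 8.9 × 1.3 = 11.57°C, giving 20.03°C.
  From 2000 m to 3200 m (environment, upper layer): cools by 8.1 × 1.2 = 9.72°C, giving 10.31°C.
T_parcel − T_env = 7.1 − 10.31 = -3.21°C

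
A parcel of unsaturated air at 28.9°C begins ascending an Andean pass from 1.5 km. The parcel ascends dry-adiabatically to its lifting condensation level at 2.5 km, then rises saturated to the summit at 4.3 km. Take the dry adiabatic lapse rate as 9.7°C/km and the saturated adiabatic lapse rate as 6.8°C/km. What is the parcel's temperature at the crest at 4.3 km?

From 1500 m to 2500 m (dry): cools by 9.7 × 1 = 9.7°C, giving 19.2°C.
From 2500 m to 4300 m (saturated): cools by 6.8 × 1.8 = 12.24°C, giving 6.96°C.

6.96°C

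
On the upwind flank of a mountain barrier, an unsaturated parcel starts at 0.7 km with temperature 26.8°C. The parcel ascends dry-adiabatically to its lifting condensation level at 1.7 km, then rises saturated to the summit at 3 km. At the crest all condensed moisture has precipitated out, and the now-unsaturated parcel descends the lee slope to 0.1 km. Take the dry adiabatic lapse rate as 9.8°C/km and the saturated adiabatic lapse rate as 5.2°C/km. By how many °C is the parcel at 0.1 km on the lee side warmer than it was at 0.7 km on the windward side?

From 700 m to 1700 m (dry): cools by 9.8 × 1 = 9.8°C, giving 17°C.
From 1700 m to 3000 m (saturated): cools by 5.2 × 1.3 = 6.76°C, giving 10.24°C.
From 3000 m to 100 m (dry descent): warms by 9.8 × 2.9 = 28.42°C, giving 38.66°C.
Net change vs windward start: 38.66 − 26.8 = +11.86°C

+11.86°C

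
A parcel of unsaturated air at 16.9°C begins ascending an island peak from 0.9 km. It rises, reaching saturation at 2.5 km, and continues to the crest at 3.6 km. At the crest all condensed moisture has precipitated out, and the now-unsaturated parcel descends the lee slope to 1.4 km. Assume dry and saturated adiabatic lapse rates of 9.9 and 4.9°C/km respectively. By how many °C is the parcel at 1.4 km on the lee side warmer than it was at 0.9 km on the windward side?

+0.55°C

From 900 m to 2500 m (dry): cools by 9.9 × 1.6 = 15.84°C, giving 1.06°C.
From 2500 m to 3600 m (saturated): cools by 4.9 × 1.1 = 5.39°C, giving -4.33°C.
From 3600 m to 1400 m (dry descent): warms by 9.9 × 2.2 = 21.78°C, giving 17.45°C.
Net change vs windward start: 17.45 − 16.9 = +0.55°C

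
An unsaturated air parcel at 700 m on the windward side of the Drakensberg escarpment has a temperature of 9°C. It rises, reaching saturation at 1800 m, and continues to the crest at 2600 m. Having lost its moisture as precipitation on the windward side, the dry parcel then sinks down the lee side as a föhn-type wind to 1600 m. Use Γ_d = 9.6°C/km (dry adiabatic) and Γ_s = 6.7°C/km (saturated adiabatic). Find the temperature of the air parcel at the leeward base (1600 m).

2.68°C

700–1800 m, dry: Δz = 1.1 km ⇒ ΔT = -10.56°C; T = -1.56°C
1800–2600 m, saturated: Δz = 0.8 km ⇒ ΔT = -5.36°C; T = -6.92°C
2600–1600 m, dry descent: Δz = 1 km ⇒ ΔT = +9.6°C; T = 2.68°C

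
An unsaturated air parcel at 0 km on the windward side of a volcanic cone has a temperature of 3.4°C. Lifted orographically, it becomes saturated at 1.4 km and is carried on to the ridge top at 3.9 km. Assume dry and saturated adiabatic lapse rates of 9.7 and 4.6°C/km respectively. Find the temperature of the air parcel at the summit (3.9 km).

From 0 m to 1400 m (dry): cools by 9.7 × 1.4 = 13.58°C, giving -10.18°C.
From 1400 m to 3900 m (saturated): cools by 4.6 × 2.5 = 11.5°C, giving -21.68°C.

-21.68°C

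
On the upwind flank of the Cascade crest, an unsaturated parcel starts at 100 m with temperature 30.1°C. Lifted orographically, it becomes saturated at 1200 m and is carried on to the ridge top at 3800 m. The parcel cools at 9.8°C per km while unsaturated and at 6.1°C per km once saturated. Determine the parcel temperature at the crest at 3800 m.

100–1200 m, dry: Δz = 1.1 km ⇒ ΔT = -10.78°C; T = 19.32°C
1200–3800 m, saturated: Δz = 2.6 km ⇒ ΔT = -15.86°C; T = 3.46°C

3.46°C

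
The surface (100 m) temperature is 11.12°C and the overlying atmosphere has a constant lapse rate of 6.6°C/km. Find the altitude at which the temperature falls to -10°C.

Height above start = (11.12 − (-10)) / 6.6 = 3.2 km
Altitude = 100 m + 3200 m = 3300 m

3300 m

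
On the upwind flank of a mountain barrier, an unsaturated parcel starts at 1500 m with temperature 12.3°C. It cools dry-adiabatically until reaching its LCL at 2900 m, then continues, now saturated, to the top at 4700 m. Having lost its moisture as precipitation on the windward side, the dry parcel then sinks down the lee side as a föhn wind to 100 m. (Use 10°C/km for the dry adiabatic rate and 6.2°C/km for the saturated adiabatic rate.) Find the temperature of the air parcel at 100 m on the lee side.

Dry to 2900 m: -10 × 1.4 km = -14°C, so T = -1.7°C.
Saturated to 4700 m: -6.2 × 1.8 km = -11.16°C, so T = -12.86°C.
Dry descent to 100 m: +10 × 4.6 km = +46°C, so T = 33.14°C.

33.14°C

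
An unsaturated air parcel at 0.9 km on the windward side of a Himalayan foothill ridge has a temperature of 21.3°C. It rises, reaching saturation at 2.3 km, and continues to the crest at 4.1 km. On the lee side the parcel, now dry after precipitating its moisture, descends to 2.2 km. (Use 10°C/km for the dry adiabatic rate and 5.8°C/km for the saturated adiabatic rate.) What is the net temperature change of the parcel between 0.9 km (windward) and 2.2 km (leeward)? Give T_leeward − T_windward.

From 900 m to 2300 m (dry): cools by 10 × 1.4 = 14°C, giving 7.3°C.
From 2300 m to 4100 m (saturated): cools by 5.8 × 1.8 = 10.44°C, giving -3.14°C.
From 4100 m to 2200 m (dry descent): warms by 10 × 1.9 = 19°C, giving 15.86°C.
Net change vs windward start: 15.86 − 21.3 = -5.44°C

-5.44°C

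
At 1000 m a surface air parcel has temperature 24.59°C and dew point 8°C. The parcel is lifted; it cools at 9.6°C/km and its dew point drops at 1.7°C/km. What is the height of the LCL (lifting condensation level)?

T and T_d converge at 9.6 − 1.7 = 7.9°C per km
Height above start = (24.59 − 8) / 7.9 = 2.1 km
LCL altitude = 1000 m + 2100 m = 3100 m

3100 m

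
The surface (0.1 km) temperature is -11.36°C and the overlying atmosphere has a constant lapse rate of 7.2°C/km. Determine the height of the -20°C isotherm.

1.3 km

Height above start = (-11.36 − (-20)) / 7.2 = 1.2 km
Altitude = 100 m + 1200 m = 1300 m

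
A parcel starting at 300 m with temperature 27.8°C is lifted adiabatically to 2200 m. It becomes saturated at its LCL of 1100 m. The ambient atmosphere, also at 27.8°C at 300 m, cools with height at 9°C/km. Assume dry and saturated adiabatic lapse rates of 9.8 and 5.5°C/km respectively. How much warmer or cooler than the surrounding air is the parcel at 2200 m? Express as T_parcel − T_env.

+3.21°C (parcel warmer than environment)

Parcel:
  300 → 1100 m (dry, 9.8°C/km): ΔT = -9.8 × 0.8 = -7.84°C → T = 19.96°C
  1100 → 2200 m (saturated, 5.5°C/km): ΔT = -5.5 × 1.1 = -6.05°C → T = 13.91°C
Environment:
  300 → 2200 m (environment, 9°C/km): ΔT = -9 × 1.9 = -17.1°C → T = 10.7°C
T_parcel − T_env = 13.91 − 10.7 = +3.21°C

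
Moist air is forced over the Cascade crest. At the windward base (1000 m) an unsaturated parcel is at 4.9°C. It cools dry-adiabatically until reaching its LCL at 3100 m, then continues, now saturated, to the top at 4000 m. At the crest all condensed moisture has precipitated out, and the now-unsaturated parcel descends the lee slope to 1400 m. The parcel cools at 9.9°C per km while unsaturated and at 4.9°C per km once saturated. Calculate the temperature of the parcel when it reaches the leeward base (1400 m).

5.44°C

1000–3100 m, dry: Δz = 2.1 km ⇒ ΔT = -20.79°C; T = -15.89°C
3100–4000 m, saturated: Δz = 0.9 km ⇒ ΔT = -4.41°C; T = -20.3°C
4000–1400 m, dry descent: Δz = 2.6 km ⇒ ΔT = +25.74°C; T = 5.44°C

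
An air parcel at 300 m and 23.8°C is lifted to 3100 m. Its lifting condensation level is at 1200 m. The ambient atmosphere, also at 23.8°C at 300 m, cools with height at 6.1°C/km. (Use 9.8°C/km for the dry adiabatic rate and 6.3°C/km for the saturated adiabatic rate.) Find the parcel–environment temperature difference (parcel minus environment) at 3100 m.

Parcel:
  From 300 m to 1200 m (dry): cools by 9.8 × 0.9 = 8.82°C, giving 14.98°C.
  From 1200 m to 3100 m (saturated): cools by 6.3 × 1.9 = 11.97°C, giving 3.01°C.
Environment:
  From 300 m to 3100 m (environment): cools by 6.1 × 2.8 = 17.08°C, giving 6.72°C.
T_parcel − T_env = 3.01 − 6.72 = -3.71°C

-3.71°C (parcel cooler than environment)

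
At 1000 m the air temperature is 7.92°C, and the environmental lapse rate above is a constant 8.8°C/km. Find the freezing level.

1900 m

Height above start = (7.92 − 0) / 8.8 = 0.9 km
Altitude = 1000 m + 900 m = 1900 m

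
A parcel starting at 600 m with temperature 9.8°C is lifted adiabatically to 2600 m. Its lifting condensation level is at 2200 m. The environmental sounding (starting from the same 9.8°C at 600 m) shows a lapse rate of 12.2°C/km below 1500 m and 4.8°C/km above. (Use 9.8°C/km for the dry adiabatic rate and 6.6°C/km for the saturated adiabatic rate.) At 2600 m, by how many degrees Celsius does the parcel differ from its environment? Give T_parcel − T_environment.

-2.06°C (parcel cooler than environment)

Parcel:
  600 → 2200 m (dry, 9.8°C/km): ΔT = -9.8 × 1.6 = -15.68°C → T = -5.88°C
  2200 → 2600 m (saturated, 6.6°C/km): ΔT = -6.6 × 0.4 = -2.64°C → T = -8.52°C
Environment:
  600 → 1500 m (environment, lower layer, 12.2°C/km): ΔT = -12.2 × 0.9 = -10.98°C → T = -1.18°C
  1500 → 2600 m (environment, upper layer, 4.8°C/km): ΔT = -4.8 × 1.1 = -5.28°C → T = -6.46°C
T_parcel − T_env = -8.52 − (-6.46) = -2.06°C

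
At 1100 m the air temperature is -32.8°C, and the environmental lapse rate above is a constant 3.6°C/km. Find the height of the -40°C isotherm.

3100 m

Height above start = (-32.8 − (-40)) / 3.6 = 2 km
Altitude = 1100 m + 2000 m = 3100 m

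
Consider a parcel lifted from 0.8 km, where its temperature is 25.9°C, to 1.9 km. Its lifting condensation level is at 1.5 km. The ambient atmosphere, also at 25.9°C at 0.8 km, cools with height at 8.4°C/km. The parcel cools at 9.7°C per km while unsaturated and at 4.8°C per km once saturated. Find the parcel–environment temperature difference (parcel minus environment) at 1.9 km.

Parcel:
  800–1500 m, dry: Δz = 0.7 km ⇒ ΔT = -6.79°C; T = 19.11°C
  1500–1900 m, saturated: Δz = 0.4 km ⇒ ΔT = -1.92°C; T = 17.19°C
Environment:
  800–1900 m, environment: Δz = 1.1 km ⇒ ΔT = -9.24°C; T = 16.66°C
T_parcel − T_env = 17.19 − 16.66 = +0.53°C

+0.53°C (parcel warmer than environment)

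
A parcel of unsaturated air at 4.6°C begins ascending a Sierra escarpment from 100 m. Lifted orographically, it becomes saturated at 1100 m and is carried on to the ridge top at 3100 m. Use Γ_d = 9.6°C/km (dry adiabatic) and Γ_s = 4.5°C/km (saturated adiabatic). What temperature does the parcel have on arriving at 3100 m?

100 → 1100 m (dry, 9.6°C/km): ΔT = -9.6 × 1 = -9.6°C → T = -5°C
1100 → 3100 m (saturated, 4.5°C/km): ΔT = -4.5 × 2 = -9°C → T = -14°C

-14°C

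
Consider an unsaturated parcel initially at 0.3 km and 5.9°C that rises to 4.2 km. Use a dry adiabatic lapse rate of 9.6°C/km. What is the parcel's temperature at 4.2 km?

300–4200 m, dry adiabatic: Δz = 3.9 km ⇒ ΔT = -37.44°C; T = -31.54°C

-31.54°C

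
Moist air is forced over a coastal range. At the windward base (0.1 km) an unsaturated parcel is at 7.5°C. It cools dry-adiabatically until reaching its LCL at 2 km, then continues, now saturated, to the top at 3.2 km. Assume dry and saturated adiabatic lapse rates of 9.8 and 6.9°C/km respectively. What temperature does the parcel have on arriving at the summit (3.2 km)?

Dry to 2000 m: -9.8 × 1.9 km = -18.62°C, so T = -11.12°C.
Saturated to 3200 m: -6.9 × 1.2 km = -8.28°C, so T = -19.4°C.

-19.4°C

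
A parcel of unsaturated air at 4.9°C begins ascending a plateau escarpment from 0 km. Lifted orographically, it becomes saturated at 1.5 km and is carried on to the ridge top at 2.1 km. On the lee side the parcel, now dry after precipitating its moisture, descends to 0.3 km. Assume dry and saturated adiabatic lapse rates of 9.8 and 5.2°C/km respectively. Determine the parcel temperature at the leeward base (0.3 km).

From 0 m to 1500 m (dry): cools by 9.8 × 1.5 = 14.7°C, giving -9.8°C.
From 1500 m to 2100 m (saturated): cools by 5.2 × 0.6 = 3.12°C, giving -12.92°C.
From 2100 m to 300 m (dry descent): warms by 9.8 × 1.8 = 17.64°C, giving 4.72°C.

4.72°C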